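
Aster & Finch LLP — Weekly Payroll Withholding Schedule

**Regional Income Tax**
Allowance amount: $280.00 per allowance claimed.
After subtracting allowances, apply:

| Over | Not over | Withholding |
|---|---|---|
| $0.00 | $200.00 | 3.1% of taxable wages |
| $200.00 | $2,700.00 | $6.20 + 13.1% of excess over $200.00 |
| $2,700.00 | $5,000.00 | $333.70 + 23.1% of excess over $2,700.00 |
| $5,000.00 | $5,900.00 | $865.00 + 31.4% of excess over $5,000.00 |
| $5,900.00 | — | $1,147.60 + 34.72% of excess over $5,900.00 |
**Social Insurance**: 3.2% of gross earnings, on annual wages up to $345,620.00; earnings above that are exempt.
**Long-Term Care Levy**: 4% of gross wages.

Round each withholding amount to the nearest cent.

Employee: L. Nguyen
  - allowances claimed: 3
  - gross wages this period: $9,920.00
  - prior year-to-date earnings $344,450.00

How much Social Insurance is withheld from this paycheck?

$37.44

Social Insurance: cap $345,620.00 − YTD $344,450.00 = $1,170.00 subject; 3.2% × $1,170.00 = $37.44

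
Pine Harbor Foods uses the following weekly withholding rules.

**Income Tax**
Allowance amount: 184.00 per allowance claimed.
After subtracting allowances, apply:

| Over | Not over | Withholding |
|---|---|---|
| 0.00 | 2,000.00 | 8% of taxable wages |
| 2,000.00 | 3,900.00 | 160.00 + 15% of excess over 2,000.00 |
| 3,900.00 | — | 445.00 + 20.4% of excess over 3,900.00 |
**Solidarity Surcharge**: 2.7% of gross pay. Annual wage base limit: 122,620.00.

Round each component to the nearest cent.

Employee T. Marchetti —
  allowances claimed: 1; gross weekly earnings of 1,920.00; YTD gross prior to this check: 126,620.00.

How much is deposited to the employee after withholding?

1,781.12

Income Tax: taxable = 1,920.00 − 1×184.00 = 1,736.00
  8% × 1,736.00 = 138.88
Solidarity Surcharge: YTD 126,620.00 ≥ cap 122,620.00 → 0.00
Total withheld: 138.88 + 0.00 = 138.88
Net pay: 1,920.00 − 138.88 = 1,781.12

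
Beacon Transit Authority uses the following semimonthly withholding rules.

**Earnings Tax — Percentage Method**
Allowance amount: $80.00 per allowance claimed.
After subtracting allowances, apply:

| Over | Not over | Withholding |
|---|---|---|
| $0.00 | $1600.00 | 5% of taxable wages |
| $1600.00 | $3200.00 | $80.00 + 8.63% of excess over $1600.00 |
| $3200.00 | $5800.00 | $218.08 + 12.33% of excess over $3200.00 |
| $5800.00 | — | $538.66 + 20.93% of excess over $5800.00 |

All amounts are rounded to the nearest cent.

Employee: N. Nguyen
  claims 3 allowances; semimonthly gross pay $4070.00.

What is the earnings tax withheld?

Earnings Tax: taxable = $4070.00 − 3×$80.00 = $3830.00
  $218.08 + 12.33% × ($3830.00 − $3200.00) = $218.08 + 12.33% × $630.00 = $295.76

$295.76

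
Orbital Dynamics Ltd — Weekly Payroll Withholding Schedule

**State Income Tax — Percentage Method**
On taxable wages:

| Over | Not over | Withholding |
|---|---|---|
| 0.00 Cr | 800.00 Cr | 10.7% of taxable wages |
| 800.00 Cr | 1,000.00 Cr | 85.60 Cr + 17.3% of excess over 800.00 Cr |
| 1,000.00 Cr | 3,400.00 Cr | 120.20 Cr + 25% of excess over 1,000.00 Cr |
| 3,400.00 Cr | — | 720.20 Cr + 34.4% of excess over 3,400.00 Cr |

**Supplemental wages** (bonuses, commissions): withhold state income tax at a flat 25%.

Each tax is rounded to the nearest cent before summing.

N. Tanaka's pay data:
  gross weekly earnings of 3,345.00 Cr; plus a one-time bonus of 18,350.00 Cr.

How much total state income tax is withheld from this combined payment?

State Income Tax: taxable = 3,345.00 Cr
  120.20 Cr + 25% × (3,345.00 Cr − 1,000.00 Cr) = 120.20 Cr + 25% × 2,345.00 Cr = 706.45 Cr
Supplemental (25% flat on bonus): 25% × 18,350.00 Cr = 4,587.50 Cr
Total state income tax: 706.45 Cr + 4,587.50 Cr = 5,293.95 Cr

5,293.95 Cr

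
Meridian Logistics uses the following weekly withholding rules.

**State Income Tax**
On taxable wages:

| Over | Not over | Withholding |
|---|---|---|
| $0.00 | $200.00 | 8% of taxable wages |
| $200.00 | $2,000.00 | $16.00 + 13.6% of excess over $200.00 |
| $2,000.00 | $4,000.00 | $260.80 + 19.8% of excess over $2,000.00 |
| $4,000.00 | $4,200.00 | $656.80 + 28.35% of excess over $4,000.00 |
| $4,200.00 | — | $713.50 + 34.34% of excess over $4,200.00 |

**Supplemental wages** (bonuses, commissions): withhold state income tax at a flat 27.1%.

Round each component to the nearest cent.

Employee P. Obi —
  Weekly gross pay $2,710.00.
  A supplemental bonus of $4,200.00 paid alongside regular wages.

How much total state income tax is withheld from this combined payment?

$1,539.58

State Income Tax: taxable = $2,710.00
  $260.80 + 19.8% × ($2,710.00 − $2,000.00) = $260.80 + 19.8% × $710.00 = $401.38
Supplemental (27.1% flat on bonus): 27.1% × $4,200.00 = $1,138.20
Total state income tax: $401.38 + $1,138.20 = $1,539.58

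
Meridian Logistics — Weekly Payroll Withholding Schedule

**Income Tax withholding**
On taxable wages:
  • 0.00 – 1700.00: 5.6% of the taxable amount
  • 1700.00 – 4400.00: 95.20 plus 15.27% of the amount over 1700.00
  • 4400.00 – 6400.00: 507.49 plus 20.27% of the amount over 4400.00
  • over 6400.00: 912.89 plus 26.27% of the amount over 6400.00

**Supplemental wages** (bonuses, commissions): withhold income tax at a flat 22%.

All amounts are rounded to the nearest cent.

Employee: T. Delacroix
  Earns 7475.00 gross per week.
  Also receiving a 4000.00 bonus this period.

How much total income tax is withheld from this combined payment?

Income Tax: taxable = 7475.00
  912.89 + 26.27% × (7475.00 − 6400.00) = 912.89 + 26.27% × 1075.00 = 1195.29
Supplemental (22% flat on bonus): 22% × 4000.00 = 880.00
Total income tax: 1195.29 + 880.00 = 2075.29

2075.29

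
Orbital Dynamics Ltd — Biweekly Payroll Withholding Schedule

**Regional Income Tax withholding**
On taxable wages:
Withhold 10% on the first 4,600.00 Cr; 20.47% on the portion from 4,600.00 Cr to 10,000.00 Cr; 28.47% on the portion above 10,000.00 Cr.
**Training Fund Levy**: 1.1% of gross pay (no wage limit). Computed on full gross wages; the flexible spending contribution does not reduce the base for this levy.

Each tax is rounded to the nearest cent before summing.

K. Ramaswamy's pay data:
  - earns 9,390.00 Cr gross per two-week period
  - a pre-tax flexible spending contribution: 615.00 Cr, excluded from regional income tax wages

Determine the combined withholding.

1,417.91 Cr

Regional Income Tax: taxable = 9,390.00 Cr − 615.00 Cr = 8,775.00 Cr
  460.00 Cr + 20.47% × (8,775.00 Cr − 4,600.00 Cr) = 460.00 Cr + 20.47% × 4,175.00 Cr = 1,314.62 Cr
Training Fund Levy: 1.1% × 9,390.00 Cr = 103.29 Cr
Total: 1,314.62 Cr + 103.29 Cr = 1,417.91 Cr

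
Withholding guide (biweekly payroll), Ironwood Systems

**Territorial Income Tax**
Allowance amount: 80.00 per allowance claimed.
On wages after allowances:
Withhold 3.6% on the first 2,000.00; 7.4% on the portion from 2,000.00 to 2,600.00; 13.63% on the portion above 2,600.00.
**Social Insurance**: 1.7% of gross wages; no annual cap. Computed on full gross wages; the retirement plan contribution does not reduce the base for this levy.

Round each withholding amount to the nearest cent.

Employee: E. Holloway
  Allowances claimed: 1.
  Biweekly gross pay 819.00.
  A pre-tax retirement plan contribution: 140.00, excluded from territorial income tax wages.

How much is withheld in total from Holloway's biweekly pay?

Territorial Income Tax: taxable = 819.00 − 140.00 − 1×80.00 = 599.00
  3.6% × 599.00 = 21.56
Social Insurance: 1.7% × 819.00 = 13.92
Total: 21.56 + 13.92 = 35.48

35.48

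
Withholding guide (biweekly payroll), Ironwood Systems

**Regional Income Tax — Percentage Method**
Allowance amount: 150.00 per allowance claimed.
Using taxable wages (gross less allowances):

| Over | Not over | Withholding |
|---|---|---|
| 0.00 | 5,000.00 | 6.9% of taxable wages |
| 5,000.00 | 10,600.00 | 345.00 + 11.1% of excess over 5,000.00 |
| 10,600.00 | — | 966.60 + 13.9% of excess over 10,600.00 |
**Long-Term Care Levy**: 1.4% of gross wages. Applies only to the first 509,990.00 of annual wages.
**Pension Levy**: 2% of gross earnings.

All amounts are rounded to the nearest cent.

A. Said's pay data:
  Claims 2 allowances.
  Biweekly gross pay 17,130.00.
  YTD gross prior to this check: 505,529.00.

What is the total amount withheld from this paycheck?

Regional Income Tax: taxable = 17,130.00 − 2×150.00 = 16,830.00
  966.60 + 13.9% × (16,830.00 − 10,600.00) = 966.60 + 13.9% × 6,230.00 = 1,832.57
Long-Term Care Levy: cap 509,990.00 − YTD 505,529.00 = 4,461.00 subject; 1.4% × 4,461.00 = 62.45
Pension Levy: 2% × 17,130.00 = 342.60
Total: 1,832.57 + 62.45 + 342.60 = 2,237.62

2,237.62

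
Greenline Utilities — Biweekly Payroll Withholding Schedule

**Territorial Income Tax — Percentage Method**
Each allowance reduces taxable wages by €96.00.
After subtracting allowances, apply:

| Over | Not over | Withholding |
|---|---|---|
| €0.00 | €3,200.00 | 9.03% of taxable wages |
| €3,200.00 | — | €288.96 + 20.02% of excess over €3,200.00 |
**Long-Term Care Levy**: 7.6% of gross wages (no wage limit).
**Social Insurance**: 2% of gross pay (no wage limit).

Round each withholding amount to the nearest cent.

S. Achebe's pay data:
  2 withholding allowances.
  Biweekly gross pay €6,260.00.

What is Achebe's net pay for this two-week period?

€4,795.91

Territorial Income Tax: taxable = €6,260.00 − 2×€96.00 = €6,068.00
  €288.96 + 20.02% × (€6,068.00 − €3,200.00) = €288.96 + 20.02% × €2,868.00 = €863.13
Long-Term Care Levy: 7.6% × €6,260.00 = €475.76
Social Insurance: 2% × €6,260.00 = €125.20
Total withheld: €863.13 + €475.76 + €125.20 = €1,464.09
Net pay: €6,260.00 − €1,464.09 = €4,795.91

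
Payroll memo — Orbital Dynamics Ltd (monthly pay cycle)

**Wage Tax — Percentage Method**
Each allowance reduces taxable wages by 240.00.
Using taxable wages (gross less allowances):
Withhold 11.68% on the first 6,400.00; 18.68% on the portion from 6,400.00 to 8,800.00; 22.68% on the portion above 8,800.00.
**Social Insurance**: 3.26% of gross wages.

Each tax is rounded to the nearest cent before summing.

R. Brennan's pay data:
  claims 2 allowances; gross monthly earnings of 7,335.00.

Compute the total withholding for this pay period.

Wage Tax: taxable = 7,335.00 − 2×240.00 = 6,855.00
  747.52 + 18.68% × (6,855.00 − 6,400.00) = 747.52 + 18.68% × 455.00 = 832.51
Social Insurance: 3.26% × 7,335.00 = 239.12
Total: 832.51 + 239.12 = 1,071.63

1,071.63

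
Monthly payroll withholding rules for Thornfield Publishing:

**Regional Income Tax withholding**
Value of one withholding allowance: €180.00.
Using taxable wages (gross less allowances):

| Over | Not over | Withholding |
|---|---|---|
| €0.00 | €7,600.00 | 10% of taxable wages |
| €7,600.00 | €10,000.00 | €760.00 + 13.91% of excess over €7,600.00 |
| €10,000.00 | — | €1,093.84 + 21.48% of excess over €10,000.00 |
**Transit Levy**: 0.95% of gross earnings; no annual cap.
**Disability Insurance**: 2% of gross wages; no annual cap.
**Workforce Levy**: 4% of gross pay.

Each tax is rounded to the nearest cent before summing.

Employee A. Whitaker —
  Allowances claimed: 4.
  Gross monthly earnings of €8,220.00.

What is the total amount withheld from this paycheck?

€1,321.29

Regional Income Tax: taxable = €8,220.00 − 4×€180.00 = €7,500.00
  10% × €7,500.00 = €750.00
Transit Levy: 0.95% × €8,220.00 = €78.09
Disability Insurance: 2% × €8,220.00 = €164.40
Workforce Levy: 4% × €8,220.00 = €328.80
Total: €750.00 + €78.09 + €164.40 + €328.80 = €1,321.29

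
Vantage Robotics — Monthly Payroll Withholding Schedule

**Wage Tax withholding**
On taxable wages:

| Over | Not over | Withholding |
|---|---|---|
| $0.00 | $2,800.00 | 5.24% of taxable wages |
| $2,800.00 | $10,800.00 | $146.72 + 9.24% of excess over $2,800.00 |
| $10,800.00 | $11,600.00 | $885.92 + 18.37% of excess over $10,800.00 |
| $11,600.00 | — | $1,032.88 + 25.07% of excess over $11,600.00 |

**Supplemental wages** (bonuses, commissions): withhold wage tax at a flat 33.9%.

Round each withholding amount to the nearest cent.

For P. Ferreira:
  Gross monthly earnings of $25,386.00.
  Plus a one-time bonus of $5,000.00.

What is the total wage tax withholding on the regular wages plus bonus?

$6,184.03

Wage Tax: taxable = $25,386.00
  $1,032.88 + 25.07% × ($25,386.00 − $11,600.00) = $1,032.88 + 25.07% × $13,786.00 = $4,489.03
Supplemental (33.9% flat on bonus): 33.9% × $5,000.00 = $1,695.00
Total wage tax: $4,489.03 + $1,695.00 = $6,184.03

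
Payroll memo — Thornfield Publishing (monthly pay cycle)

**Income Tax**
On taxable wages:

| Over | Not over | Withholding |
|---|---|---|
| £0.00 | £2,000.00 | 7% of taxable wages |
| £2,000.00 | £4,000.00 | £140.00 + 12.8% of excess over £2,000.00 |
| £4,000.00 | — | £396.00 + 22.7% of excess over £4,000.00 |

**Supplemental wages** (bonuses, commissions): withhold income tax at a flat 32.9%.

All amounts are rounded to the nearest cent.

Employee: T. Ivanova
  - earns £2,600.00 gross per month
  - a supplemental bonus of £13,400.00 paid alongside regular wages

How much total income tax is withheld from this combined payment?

£4,625.40

Income Tax: taxable = £2,600.00
  £140.00 + 12.8% × (£2,600.00 − £2,000.00) = £140.00 + 12.8% × £600.00 = £216.80
Supplemental (32.9% flat on bonus): 32.9% × £13,400.00 = £4,408.60
Total income tax: £216.80 + £4,408.60 = £4,625.40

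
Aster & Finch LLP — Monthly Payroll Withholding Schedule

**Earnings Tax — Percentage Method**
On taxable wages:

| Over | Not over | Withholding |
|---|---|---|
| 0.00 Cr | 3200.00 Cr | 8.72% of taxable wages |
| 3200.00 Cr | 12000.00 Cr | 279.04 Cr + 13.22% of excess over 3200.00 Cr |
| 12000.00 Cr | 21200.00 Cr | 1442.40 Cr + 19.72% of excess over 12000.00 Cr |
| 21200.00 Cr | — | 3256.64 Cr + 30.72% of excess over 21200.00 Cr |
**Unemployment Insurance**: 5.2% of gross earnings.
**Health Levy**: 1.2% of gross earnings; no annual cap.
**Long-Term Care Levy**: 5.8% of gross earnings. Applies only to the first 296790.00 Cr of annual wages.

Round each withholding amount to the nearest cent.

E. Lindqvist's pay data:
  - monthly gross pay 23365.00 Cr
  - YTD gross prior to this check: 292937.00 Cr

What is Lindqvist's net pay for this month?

Earnings Tax: taxable = 23365.00 Cr
  3256.64 Cr + 30.72% × (23365.00 Cr − 21200.00 Cr) = 3256.64 Cr + 30.72% × 2165.00 Cr = 3921.73 Cr
Unemployment Insurance: 5.2% × 23365.00 Cr = 1214.98 Cr
Health Levy: 1.2% × 23365.00 Cr = 280.38 Cr
Long-Term Care Levy: cap 296790.00 Cr − YTD 292937.00 Cr = 3853.00 Cr subject; 5.8% × 3853.00 Cr = 223.47 Cr
Total withheld: 3921.73 Cr + 1214.98 Cr + 280.38 Cr + 223.47 Cr = 5640.56 Cr
Net pay: 23365.00 Cr − 5640.56 Cr = 17724.44 Cr

17724.44 Cr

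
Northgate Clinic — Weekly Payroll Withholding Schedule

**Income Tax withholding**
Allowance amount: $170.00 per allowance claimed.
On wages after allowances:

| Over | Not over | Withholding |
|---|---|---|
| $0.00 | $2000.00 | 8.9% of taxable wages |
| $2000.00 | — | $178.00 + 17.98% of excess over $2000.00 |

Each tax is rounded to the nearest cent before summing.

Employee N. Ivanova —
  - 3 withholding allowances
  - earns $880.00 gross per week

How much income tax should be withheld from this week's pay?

Income Tax: taxable = $880.00 − 3×$170.00 = $370.00
  8.9% × $370.00 = $32.93

$32.93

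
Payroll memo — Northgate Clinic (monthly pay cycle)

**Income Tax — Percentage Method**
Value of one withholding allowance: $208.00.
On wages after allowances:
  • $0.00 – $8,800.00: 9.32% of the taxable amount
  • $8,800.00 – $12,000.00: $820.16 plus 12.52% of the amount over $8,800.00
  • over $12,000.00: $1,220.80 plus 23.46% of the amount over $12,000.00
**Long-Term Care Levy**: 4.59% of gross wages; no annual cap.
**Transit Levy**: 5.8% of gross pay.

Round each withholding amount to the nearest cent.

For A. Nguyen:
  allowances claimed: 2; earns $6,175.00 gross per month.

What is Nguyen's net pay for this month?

Income Tax: taxable = $6,175.00 − 2×$208.00 = $5,759.00
  9.32% × $5,759.00 = $536.74
Long-Term Care Levy: 4.59% × $6,175.00 = $283.43
Transit Levy: 5.8% × $6,175.00 = $358.15
Total withheld: $536.74 + $283.43 + $358.15 = $1,178.32
Net pay: $6,175.00 − $1,178.32 = $4,996.68

$4,996.68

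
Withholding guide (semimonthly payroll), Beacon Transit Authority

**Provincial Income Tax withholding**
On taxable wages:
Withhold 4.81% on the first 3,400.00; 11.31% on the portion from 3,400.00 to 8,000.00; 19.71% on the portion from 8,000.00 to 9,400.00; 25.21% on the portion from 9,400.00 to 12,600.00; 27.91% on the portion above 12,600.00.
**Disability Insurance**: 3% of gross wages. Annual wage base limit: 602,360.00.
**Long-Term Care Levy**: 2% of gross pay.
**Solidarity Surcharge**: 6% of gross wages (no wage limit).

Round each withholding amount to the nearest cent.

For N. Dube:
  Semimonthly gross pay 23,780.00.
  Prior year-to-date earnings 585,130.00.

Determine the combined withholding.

7,306.10

Provincial Income Tax: taxable = 23,780.00
  1,766.46 + 27.91% × (23,780.00 − 12,600.00) = 1,766.46 + 27.91% × 11,180.00 = 4,886.80
Disability Insurance: cap 602,360.00 − YTD 585,130.00 = 17,230.00 subject; 3% × 17,230.00 = 516.90
Long-Term Care Levy: 2% × 23,780.00 = 475.60
Solidarity Surcharge: 6% × 23,780.00 = 1,426.80
Total: 4,886.80 + 516.90 + 475.60 + 1,426.80 = 7,306.10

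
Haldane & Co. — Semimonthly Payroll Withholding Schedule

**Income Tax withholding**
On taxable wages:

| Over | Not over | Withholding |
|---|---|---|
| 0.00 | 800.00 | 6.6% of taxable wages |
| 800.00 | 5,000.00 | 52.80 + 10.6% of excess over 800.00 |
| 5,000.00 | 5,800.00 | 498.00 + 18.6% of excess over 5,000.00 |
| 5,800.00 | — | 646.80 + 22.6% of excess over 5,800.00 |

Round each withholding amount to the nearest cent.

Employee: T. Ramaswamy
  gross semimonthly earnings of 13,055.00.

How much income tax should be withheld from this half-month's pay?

Income Tax: taxable = 13,055.00
  646.80 + 22.6% × (13,055.00 − 5,800.00) = 646.80 + 22.6% × 7,255.00 = 2,286.43

2,286.43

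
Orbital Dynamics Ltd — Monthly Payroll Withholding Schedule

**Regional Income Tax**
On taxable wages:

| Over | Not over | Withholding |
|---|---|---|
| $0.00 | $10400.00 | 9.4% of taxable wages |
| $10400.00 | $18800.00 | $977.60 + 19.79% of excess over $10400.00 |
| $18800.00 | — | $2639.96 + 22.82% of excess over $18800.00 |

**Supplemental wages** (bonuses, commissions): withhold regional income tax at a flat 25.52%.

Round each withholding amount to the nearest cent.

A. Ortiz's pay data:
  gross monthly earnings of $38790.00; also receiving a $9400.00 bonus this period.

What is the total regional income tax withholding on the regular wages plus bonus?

Regional Income Tax: taxable = $38790.00
  $2639.96 + 22.82% × ($38790.00 − $18800.00) = $2639.96 + 22.82% × $19990.00 = $7201.68
Supplemental (25.52% flat on bonus): 25.52% × $9400.00 = $2398.88
Total regional income tax: $7201.68 + $2398.88 = $9600.56

$9600.56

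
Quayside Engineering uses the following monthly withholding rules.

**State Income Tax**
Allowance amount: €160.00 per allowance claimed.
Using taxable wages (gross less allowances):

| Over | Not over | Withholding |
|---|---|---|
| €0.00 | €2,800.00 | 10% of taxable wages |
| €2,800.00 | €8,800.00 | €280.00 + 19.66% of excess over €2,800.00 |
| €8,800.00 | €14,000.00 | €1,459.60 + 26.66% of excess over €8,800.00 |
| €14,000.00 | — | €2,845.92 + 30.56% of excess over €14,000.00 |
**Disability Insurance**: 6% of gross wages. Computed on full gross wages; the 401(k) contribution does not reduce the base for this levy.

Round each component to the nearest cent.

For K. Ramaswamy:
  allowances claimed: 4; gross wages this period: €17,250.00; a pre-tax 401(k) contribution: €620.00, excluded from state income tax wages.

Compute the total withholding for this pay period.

€4,489.06

State Income Tax: taxable = €17,250.00 − €620.00 − 4×€160.00 = €15,990.00
  €2,845.92 + 30.56% × (€15,990.00 − €14,000.00) = €2,845.92 + 30.56% × €1,990.00 = €3,454.06
Disability Insurance: 6% × €17,250.00 = €1,035.00
Total: €3,454.06 + €1,035.00 = €4,489.06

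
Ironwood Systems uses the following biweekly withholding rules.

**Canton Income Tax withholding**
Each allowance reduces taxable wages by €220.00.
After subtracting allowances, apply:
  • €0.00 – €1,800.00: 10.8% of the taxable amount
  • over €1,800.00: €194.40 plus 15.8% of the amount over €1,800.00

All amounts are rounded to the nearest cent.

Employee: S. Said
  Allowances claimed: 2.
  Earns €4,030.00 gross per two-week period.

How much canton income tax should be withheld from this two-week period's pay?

€477.22

Canton Income Tax: taxable = €4,030.00 − 2×€220.00 = €3,590.00
  €194.40 + 15.8% × (€3,590.00 − €1,800.00) = €194.40 + 15.8% × €1,790.00 = €477.22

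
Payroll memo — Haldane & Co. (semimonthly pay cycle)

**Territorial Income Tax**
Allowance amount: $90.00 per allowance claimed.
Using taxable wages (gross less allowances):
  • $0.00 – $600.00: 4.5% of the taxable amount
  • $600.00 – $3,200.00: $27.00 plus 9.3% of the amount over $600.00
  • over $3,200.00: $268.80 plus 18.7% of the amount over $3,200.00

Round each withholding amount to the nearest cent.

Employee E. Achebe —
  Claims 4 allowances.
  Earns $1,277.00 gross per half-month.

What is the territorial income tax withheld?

Territorial Income Tax: taxable = $1,277.00 − 4×$90.00 = $917.00
  $27.00 + 9.3% × ($917.00 − $600.00) = $27.00 + 9.3% × $317.00 = $56.48

$56.48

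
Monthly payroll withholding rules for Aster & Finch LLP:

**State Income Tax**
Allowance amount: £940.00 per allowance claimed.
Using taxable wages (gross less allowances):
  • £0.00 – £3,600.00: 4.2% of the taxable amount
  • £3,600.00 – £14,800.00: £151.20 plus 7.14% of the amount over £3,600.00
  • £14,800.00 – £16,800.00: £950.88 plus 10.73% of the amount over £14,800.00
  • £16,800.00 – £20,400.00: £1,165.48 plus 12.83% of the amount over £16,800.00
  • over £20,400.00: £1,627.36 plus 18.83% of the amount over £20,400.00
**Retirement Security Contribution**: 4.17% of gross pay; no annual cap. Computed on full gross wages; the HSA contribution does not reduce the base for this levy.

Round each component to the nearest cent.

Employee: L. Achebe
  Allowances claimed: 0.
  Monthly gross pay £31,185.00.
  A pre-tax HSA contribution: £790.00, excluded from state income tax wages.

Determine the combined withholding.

£4,809.83

State Income Tax: taxable = £31,185.00 − £790.00 = £30,395.00
  £1,627.36 + 18.83% × (£30,395.00 − £20,400.00) = £1,627.36 + 18.83% × £9,995.00 = £3,509.42
Retirement Security Contribution: 4.17% × £31,185.00 = £1,300.41
Total: £3,509.42 + £1,300.41 = £4,809.83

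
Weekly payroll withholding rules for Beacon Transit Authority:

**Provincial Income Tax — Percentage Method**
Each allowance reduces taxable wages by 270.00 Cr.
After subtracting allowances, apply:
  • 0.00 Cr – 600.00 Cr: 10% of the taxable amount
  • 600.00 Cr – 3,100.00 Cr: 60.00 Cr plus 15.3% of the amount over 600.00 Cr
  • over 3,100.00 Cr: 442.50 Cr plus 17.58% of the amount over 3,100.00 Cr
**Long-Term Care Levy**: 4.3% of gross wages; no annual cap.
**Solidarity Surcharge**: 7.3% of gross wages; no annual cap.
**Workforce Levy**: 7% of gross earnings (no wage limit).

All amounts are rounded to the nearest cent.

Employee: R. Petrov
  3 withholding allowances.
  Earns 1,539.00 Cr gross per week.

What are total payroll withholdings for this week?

366.00 Cr

Provincial Income Tax: taxable = 1,539.00 Cr − 3×270.00 Cr = 729.00 Cr
  60.00 Cr + 15.3% × (729.00 Cr − 600.00 Cr) = 60.00 Cr + 15.3% × 129.00 Cr = 79.74 Cr
Long-Term Care Levy: 4.3% × 1,539.00 Cr = 66.18 Cr
Solidarity Surcharge: 7.3% × 1,539.00 Cr = 112.35 Cr
Workforce Levy: 7% × 1,539.00 Cr = 107.73 Cr
Total: 79.74 Cr + 66.18 Cr + 112.35 Cr + 107.73 Cr = 366.00 Cr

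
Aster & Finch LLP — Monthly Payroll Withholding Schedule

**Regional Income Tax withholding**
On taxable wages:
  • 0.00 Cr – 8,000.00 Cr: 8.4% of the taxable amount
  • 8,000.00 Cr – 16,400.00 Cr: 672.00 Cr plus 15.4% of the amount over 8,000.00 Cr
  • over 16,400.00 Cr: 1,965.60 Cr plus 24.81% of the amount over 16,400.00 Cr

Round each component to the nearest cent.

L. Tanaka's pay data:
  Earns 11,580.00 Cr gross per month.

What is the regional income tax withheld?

Regional Income Tax: taxable = 11,580.00 Cr
  672.00 Cr + 15.4% × (11,580.00 Cr − 8,000.00 Cr) = 672.00 Cr + 15.4% × 3,580.00 Cr = 1,223.32 Cr

1,223.32 Cr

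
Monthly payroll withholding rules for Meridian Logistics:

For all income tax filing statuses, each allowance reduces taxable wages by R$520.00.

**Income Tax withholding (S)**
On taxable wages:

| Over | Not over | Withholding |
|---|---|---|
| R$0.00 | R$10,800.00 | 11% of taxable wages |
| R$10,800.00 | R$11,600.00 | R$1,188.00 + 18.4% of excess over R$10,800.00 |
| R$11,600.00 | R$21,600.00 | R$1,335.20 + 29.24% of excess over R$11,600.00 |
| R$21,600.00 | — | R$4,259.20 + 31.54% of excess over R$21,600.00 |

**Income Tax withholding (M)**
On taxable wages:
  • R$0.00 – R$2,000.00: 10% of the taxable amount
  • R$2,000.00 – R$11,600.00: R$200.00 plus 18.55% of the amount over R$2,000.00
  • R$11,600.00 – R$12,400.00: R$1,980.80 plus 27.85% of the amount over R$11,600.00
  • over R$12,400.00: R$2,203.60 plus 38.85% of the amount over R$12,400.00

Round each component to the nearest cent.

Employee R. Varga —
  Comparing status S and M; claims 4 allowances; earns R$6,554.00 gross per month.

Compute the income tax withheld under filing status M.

R$658.93

Income Tax (M): taxable = R$6,554.00 − 4×R$520.00 = R$4,474.00
  R$200.00 + 18.55% × (R$4,474.00 − R$2,000.00) = R$200.00 + 18.55% × R$2,474.00 = R$658.93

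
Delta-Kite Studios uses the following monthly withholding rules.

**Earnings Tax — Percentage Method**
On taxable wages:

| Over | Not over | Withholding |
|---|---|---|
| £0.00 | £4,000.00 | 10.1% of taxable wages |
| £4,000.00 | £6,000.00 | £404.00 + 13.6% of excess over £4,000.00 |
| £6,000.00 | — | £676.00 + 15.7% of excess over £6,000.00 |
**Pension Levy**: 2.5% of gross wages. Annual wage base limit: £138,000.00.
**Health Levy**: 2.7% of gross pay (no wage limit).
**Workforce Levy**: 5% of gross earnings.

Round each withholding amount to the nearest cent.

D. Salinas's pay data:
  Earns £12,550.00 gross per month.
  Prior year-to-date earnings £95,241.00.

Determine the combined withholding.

£2,984.45

Earnings Tax: taxable = £12,550.00
  £676.00 + 15.7% × (£12,550.00 − £6,000.00) = £676.00 + 15.7% × £6,550.00 = £1,704.35
Pension Levy: 2.5% × £12,550.00 = £313.75
Health Levy: 2.7% × £12,550.00 = £338.85
Workforce Levy: 5% × £12,550.00 = £627.50
Total: £1,704.35 + £313.75 + £338.85 + £627.50 = £2,984.45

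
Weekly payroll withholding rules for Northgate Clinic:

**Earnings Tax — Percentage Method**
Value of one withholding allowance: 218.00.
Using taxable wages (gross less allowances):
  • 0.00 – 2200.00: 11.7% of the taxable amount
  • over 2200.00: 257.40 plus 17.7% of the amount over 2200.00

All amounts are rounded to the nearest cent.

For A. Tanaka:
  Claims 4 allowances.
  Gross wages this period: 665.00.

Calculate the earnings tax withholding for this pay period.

Earnings Tax: taxable = 665.00 − 4×218.00 = -207.00
  Taxable ≤ 0 → 0.00

0.00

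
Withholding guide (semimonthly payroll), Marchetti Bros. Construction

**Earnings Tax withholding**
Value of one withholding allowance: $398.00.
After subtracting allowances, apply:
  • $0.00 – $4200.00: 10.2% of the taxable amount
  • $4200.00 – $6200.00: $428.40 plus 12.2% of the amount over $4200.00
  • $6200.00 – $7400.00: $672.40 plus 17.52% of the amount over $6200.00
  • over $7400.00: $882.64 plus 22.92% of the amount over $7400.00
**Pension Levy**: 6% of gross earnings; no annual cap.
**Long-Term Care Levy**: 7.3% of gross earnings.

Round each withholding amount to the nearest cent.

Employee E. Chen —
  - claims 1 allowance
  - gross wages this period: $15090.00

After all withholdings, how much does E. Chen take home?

Earnings Tax: taxable = $15090.00 − 1×$398.00 = $14692.00
  $882.64 + 22.92% × ($14692.00 − $7400.00) = $882.64 + 22.92% × $7292.00 = $2553.97
Pension Levy: 6% × $15090.00 = $905.40
Long-Term Care Levy: 7.3% × $15090.00 = $1101.57
Total withheld: $2553.97 + $905.40 + $1101.57 = $4560.94
Net pay: $15090.00 − $4560.94 = $10529.06

$10529.06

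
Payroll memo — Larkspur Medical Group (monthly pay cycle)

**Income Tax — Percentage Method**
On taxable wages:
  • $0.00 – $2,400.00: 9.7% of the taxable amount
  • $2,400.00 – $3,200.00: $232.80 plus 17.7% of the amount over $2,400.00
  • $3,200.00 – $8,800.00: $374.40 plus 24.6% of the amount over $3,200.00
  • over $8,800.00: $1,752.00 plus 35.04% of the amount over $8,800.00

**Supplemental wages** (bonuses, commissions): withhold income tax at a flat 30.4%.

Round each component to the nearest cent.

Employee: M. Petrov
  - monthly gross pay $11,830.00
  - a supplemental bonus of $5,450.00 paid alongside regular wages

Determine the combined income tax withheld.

$4,470.51

Income Tax: taxable = $11,830.00
  $1,752.00 + 35.04% × ($11,830.00 − $8,800.00) = $1,752.00 + 35.04% × $3,030.00 = $2,813.71
Supplemental (30.4% flat on bonus): 30.4% × $5,450.00 = $1,656.80
Total income tax: $2,813.71 + $1,656.80 = $4,470.51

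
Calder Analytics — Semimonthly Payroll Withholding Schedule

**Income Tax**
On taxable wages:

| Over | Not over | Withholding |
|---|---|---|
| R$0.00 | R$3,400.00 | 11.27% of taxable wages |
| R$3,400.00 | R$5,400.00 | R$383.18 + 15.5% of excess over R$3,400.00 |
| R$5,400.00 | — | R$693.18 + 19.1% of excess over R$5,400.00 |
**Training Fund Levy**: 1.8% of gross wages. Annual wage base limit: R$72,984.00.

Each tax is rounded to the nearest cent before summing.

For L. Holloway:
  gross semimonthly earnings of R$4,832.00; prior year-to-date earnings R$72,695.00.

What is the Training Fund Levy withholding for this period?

R$5.20

Training Fund Levy: cap R$72,984.00 − YTD R$72,695.00 = R$289.00 subject; 1.8% × R$289.00 = R$5.20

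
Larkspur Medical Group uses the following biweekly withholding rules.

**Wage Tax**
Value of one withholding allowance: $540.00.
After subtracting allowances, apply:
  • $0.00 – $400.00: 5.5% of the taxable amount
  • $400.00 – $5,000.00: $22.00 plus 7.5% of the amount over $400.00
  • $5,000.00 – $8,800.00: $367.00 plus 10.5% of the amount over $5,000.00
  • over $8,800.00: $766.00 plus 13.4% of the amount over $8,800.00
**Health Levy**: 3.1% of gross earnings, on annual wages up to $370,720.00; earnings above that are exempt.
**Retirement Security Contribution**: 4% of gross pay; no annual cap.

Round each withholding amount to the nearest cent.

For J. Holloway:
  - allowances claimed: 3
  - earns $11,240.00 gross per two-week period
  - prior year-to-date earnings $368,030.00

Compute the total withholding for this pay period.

Wage Tax: taxable = $11,240.00 − 3×$540.00 = $9,620.00
  $766.00 + 13.4% × ($9,620.00 − $8,800.00) = $766.00 + 13.4% × $820.00 = $875.88
Health Levy: cap $370,720.00 − YTD $368,030.00 = $2,690.00 subject; 3.1% × $2,690.00 = $83.39
Retirement Security Contribution: 4% × $11,240.00 = $449.60
Total: $875.88 + $83.39 + $449.60 = $1,408.87

$1,408.87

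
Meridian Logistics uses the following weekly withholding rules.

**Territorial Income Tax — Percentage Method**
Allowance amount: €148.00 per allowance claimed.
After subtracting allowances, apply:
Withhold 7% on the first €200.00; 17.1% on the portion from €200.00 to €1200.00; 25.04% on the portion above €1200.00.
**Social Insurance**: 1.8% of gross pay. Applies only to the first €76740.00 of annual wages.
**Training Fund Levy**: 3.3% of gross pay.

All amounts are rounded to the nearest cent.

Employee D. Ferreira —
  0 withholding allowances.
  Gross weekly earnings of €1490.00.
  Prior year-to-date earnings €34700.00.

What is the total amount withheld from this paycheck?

€333.61

Territorial Income Tax: taxable = €1490.00
  €185.00 + 25.04% × (€1490.00 − €1200.00) = €185.00 + 25.04% × €290.00 = €257.62
Social Insurance: 1.8% × €1490.00 = €26.82
Training Fund Levy: 3.3% × €1490.00 = €49.17
Total: €257.62 + €26.82 + €49.17 = €333.61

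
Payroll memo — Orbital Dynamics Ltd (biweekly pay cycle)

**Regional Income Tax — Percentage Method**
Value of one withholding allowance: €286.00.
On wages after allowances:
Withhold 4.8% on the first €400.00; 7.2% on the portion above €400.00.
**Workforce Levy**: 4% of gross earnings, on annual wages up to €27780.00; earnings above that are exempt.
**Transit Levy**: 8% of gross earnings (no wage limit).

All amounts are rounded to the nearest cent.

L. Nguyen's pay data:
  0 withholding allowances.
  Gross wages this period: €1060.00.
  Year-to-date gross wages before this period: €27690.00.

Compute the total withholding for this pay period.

Regional Income Tax: taxable = €1060.00
  €19.20 + 7.2% × (€1060.00 − €400.00) = €19.20 + 7.2% × €660.00 = €66.72
Workforce Levy: cap €27780.00 − YTD €27690.00 = €90.00 subject; 4% × €90.00 = €3.60
Transit Levy: 8% × €1060.00 = €84.80
Total: €66.72 + €3.60 + €84.80 = €155.12

€155.12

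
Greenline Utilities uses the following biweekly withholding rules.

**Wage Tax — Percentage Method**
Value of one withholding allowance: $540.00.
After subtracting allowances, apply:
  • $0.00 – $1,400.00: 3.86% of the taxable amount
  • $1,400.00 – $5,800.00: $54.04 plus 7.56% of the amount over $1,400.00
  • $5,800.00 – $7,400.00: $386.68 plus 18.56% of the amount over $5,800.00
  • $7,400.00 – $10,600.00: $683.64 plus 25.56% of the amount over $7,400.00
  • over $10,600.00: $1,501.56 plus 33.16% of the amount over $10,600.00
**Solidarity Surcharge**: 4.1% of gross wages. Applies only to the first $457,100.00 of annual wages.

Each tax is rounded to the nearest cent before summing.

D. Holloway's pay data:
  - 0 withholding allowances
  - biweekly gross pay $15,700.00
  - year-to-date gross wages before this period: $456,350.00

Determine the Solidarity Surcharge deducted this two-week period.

$30.75

Solidarity Surcharge: cap $457,100.00 − YTD $456,350.00 = $750.00 subject; 4.1% × $750.00 = $30.75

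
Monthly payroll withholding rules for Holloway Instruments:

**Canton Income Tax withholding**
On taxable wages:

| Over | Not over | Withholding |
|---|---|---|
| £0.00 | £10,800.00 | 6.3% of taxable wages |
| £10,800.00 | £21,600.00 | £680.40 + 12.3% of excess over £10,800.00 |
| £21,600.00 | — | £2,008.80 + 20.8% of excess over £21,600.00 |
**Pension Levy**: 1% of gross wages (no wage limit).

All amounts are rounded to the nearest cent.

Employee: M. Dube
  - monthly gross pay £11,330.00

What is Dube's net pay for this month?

£10,471.11

Canton Income Tax: taxable = £11,330.00
  £680.40 + 12.3% × (£11,330.00 − £10,800.00) = £680.40 + 12.3% × £530.00 = £745.59
Pension Levy: 1% × £11,330.00 = £113.30
Total withheld: £745.59 + £113.30 = £858.89
Net pay: £11,330.00 − £858.89 = £10,471.11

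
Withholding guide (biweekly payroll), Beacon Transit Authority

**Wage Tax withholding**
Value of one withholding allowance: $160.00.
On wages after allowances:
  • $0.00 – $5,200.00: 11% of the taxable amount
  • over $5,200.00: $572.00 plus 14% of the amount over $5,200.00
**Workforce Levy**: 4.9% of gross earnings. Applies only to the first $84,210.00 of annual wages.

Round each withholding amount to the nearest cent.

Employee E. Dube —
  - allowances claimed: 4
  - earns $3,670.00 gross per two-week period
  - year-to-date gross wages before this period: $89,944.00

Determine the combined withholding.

$333.30

Wage Tax: taxable = $3,670.00 − 4×$160.00 = $3,030.00
  11% × $3,030.00 = $333.30
Workforce Levy: YTD $89,944.00 ≥ cap $84,210.00 → $0.00
Total: $333.30 + $0.00 = $333.30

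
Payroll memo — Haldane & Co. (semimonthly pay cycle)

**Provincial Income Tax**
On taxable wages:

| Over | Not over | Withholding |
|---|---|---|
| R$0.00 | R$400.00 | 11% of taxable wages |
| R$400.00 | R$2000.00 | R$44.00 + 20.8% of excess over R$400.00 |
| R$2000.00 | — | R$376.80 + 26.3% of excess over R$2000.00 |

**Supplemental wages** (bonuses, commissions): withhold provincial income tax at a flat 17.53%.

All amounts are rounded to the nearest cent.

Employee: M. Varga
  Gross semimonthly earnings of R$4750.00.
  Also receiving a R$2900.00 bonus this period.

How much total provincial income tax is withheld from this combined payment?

R$1608.42

Provincial Income Tax: taxable = R$4750.00
  R$376.80 + 26.3% × (R$4750.00 − R$2000.00) = R$376.80 + 26.3% × R$2750.00 = R$1100.05
Supplemental (17.53% flat on bonus): 17.53% × R$2900.00 = R$508.37
Total provincial income tax: R$1100.05 + R$508.37 = R$1608.42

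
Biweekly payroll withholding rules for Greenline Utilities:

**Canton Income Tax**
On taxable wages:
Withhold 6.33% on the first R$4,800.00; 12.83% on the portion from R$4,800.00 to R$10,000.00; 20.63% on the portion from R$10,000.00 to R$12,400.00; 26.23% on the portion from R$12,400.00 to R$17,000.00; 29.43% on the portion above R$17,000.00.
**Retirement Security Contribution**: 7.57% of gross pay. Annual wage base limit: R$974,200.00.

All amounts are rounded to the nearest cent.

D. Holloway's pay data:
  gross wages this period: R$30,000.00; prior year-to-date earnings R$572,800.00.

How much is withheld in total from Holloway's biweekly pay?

R$8,769.60

Canton Income Tax: taxable = R$30,000.00
  R$2,672.70 + 29.43% × (R$30,000.00 − R$17,000.00) = R$2,672.70 + 29.43% × R$13,000.00 = R$6,498.60
Retirement Security Contribution: 7.57% × R$30,000.00 = R$2,271.00
Total: R$6,498.60 + R$2,271.00 = R$8,769.60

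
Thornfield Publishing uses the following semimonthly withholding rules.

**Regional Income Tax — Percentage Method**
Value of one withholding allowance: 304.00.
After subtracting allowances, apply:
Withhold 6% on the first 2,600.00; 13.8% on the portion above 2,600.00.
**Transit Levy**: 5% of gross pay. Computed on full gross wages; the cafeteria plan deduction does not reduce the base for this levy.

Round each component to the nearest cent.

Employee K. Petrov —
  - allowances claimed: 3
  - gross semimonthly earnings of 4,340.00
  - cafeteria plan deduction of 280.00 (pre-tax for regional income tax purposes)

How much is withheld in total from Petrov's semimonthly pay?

Regional Income Tax: taxable = 4,340.00 − 280.00 − 3×304.00 = 3,148.00
  156.00 + 13.8% × (3,148.00 − 2,600.00) = 156.00 + 13.8% × 548.00 = 231.62
Transit Levy: 5% × 4,340.00 = 217.00
Total: 231.62 + 217.00 = 448.62

448.62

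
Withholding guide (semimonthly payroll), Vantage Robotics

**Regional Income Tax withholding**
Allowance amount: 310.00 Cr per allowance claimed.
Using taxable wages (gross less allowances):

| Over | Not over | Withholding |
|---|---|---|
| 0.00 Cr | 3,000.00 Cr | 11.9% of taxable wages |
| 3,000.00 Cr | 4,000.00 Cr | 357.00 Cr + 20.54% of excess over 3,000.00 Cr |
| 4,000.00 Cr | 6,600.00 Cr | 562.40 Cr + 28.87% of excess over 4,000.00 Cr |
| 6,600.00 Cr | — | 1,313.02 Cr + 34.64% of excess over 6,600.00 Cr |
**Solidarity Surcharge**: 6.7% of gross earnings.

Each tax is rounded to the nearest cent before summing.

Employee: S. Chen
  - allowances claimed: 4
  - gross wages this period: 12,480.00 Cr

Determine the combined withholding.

3,756.48 Cr

Regional Income Tax: taxable = 12,480.00 Cr − 4×310.00 Cr = 11,240.00 Cr
  1,313.02 Cr + 34.64% × (11,240.00 Cr − 6,600.00 Cr) = 1,313.02 Cr + 34.64% × 4,640.00 Cr = 2,920.32 Cr
Solidarity Surcharge: 6.7% × 12,480.00 Cr = 836.16 Cr
Total: 2,920.32 Cr + 836.16 Cr = 3,756.48 Cr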